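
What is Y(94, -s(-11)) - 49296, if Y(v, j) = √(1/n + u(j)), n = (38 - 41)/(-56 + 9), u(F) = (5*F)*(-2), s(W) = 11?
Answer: -49296 + √1131/3 ≈ -49285.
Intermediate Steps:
u(F) = -10*F
n = 3/47 (n = -3/(-47) = -3*(-1/47) = 3/47 ≈ 0.063830)
Y(v, j) = √(47/3 - 10*j) (Y(v, j) = √(1/(3/47) - 10*j) = √(47/3 - 10*j))
Y(94, -s(-11)) - 49296 = √(141 - (-90)*11)/3 - 49296 = √(141 - 90*(-11))/3 - 49296 = √(141 + 990)/3 - 49296 = √1131/3 - 49296 = -49296 + √1131/3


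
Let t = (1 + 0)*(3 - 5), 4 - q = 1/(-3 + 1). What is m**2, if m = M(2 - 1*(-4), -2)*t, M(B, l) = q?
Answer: 81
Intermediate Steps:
q = 9/2 (q = 4 - 1/(-3 + 1) = 4 - 1/(-2) = 4 - 1*(-1/2) = 4 + 1/2 = 9/2 ≈ 4.5000)
M(B, l) = 9/2
t = -2 (t = 1*(-2) = -2)
m = -9 (m = (9/2)*(-2) = -9)
m**2 = (-9)**2 = 81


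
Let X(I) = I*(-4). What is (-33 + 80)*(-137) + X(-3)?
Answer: -6427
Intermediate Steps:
X(I) = -4*I
(-33 + 80)*(-137) + X(-3) = (-33 + 80)*(-137) - 4*(-3) = 47*(-137) + 12 = -6439 + 12 = -6427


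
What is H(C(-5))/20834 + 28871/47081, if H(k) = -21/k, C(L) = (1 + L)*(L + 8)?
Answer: 2406323223/3923542216 ≈ 0.61330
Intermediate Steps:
C(L) = (1 + L)*(8 + L)
H(C(-5))/20834 + 28871/47081 = -21/(8 + (-5)² + 9*(-5))/20834 + 28871/47081 = -21/(8 + 25 - 45)*(1/20834) + 28871*(1/47081) = -21/(-12)*(1/20834) + 28871/47081 = -21*(-1/12)*(1/20834) + 28871/47081 = (7/4)*(1/20834) + 28871/47081 = 7/83336 + 28871/47081 = 2406323223/3923542216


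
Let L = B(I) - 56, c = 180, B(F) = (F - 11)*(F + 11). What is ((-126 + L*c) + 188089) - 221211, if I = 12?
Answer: -39188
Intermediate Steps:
B(F) = (-11 + F)*(11 + F)
L = -33 (L = (-121 + 12**2) - 56 = (-121 + 144) - 56 = 23 - 56 = -33)
((-126 + L*c) + 188089) - 221211 = ((-126 - 33*180) + 188089) - 221211 = ((-126 - 5940) + 188089) - 221211 = (-6066 + 188089) - 221211 = 182023 - 221211 = -39188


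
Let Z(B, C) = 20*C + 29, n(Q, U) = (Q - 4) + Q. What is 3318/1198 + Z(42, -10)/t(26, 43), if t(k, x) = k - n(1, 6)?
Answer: -55977/16772 ≈ -3.3375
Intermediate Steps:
n(Q, U) = -4 + 2*Q (n(Q, U) = (-4 + Q) + Q = -4 + 2*Q)
Z(B, C) = 29 + 20*C
t(k, x) = 2 + k (t(k, x) = k - (-4 + 2*1) = k - (-4 + 2) = k - 1*(-2) = k + 2 = 2 + k)
3318/1198 + Z(42, -10)/t(26, 43) = 3318/1198 + (29 + 20*(-10))/(2 + 26) = 3318*(1/1198) + (29 - 200)/28 = 1659/599 - 171*1/28 = 1659/599 - 171/28 = -55977/16772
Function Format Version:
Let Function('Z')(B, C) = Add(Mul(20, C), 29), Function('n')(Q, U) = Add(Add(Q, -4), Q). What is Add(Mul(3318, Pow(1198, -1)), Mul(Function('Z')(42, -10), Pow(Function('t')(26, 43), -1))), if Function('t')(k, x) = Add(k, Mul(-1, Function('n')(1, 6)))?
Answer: Rational(-55977, 16772) ≈ -3.3375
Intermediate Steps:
Function('n')(Q, U) = Add(-4, Mul(2, Q)) (Function('n')(Q, U) = Add(Add(-4, Q), Q) = Add(-4, Mul(2, Q)))
Function('Z')(B, C) = Add(29, Mul(20, C))
Function('t')(k, x) = Add(2, k) (Function('t')(k, x) = Add(k, Mul(-1, Add(-4, Mul(2, 1)))) = Add(k, Mul(-1, Add(-4, 2))) = Add(k, Mul(-1, -2)) = Add(k, 2) = Add(2, k))
Add(Mul(3318, Pow(1198, -1)), Mul(Function('Z')(42, -10), Pow(Function('t')(26, 43), -1))) = Add(Mul(3318, Pow(1198, -1)), Mul(Add(29, Mul(20, -10)), Pow(Add(2, 26), -1))) = Add(Mul(3318, Rational(1, 1198)), Mul(Add(29, -200), Pow(28, -1))) = Add(Rational(1659, 599), Mul(-171, Rational(1, 28))) = Add(Rational(1659, 599), Rational(-171, 28)) = Rational(-55977, 16772)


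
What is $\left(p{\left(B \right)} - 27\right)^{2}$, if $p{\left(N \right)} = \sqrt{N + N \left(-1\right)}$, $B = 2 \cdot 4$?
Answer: $729$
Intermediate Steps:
$B = 8$
$p{\left(N \right)} = 0$ ($p{\left(N \right)} = \sqrt{N - N} = \sqrt{0} = 0$)
$\left(p{\left(B \right)} - 27\right)^{2} = \left(0 - 27\right)^{2} = \left(-27\right)^{2} = 729$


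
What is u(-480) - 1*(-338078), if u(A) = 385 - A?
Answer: 338943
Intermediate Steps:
u(-480) - 1*(-338078) = (385 - 1*(-480)) - 1*(-338078) = (385 + 480) + 338078 = 865 + 338078 = 338943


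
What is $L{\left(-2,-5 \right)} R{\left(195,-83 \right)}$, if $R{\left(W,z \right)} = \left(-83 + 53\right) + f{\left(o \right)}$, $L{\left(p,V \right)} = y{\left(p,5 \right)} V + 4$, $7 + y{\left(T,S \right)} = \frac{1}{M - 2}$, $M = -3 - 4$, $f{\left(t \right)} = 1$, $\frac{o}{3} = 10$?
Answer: $- \frac{10324}{9} \approx -1147.1$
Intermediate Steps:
$o = 30$ ($o = 3 \cdot 10 = 30$)
$M = -7$
$y{\left(T,S \right)} = - \frac{64}{9}$ ($y{\left(T,S \right)} = -7 + \frac{1}{-7 - 2} = -7 + \frac{1}{-9} = -7 - \frac{1}{9} = - \frac{64}{9}$)
$L{\left(p,V \right)} = 4 - \frac{64 V}{9}$ ($L{\left(p,V \right)} = - \frac{64 V}{9} + 4 = 4 - \frac{64 V}{9}$)
$R{\left(W,z \right)} = -29$ ($R{\left(W,z \right)} = \left(-83 + 53\right) + 1 = -30 + 1 = -29$)
$L{\left(-2,-5 \right)} R{\left(195,-83 \right)} = \left(4 - - \frac{320}{9}\right) \left(-29\right) = \left(4 + \frac{320}{9}\right) \left(-29\right) = \frac{356}{9} \left(-29\right) = - \frac{10324}{9}$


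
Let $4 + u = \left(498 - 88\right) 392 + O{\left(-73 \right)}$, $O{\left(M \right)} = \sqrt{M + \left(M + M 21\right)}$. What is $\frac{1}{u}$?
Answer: $\frac{160716}{25829634335} - \frac{i \sqrt{1679}}{25829634335} \approx 6.2222 \cdot 10^{-6} - 1.5864 \cdot 10^{-9} i$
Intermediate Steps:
$O{\left(M \right)} = \sqrt{23} \sqrt{M}$ ($O{\left(M \right)} = \sqrt{M + \left(M + 21 M\right)} = \sqrt{M + 22 M} = \sqrt{23 M} = \sqrt{23} \sqrt{M}$)
$u = 160716 + i \sqrt{1679}$ ($u = -4 + \left(\left(498 - 88\right) 392 + \sqrt{23} \sqrt{-73}\right) = -4 + \left(410 \cdot 392 + \sqrt{23} i \sqrt{73}\right) = -4 + \left(160720 + i \sqrt{1679}\right) = 160716 + i \sqrt{1679} \approx 1.6072 \cdot 10^{5} + 40.976 i$)
$\frac{1}{u} = \frac{1}{160716 + i \sqrt{1679}}$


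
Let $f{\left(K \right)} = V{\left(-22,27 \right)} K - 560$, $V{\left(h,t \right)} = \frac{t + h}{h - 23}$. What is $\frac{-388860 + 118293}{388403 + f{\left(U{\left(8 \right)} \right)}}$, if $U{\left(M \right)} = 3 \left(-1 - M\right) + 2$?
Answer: $- \frac{2435103}{3490612} \approx -0.69761$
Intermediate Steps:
$U{\left(M \right)} = -1 - 3 M$ ($U{\left(M \right)} = \left(-3 - 3 M\right) + 2 = -1 - 3 M$)
$V{\left(h,t \right)} = \frac{h + t}{-23 + h}$
$f{\left(K \right)} = -560 - \frac{K}{9}$ ($f{\left(K \right)} = \frac{-22 + 27}{-23 - 22} K - 560 = \frac{1}{-45} \cdot 5 K - 560 = \left(- \frac{1}{45}\right) 5 K - 560 = - \frac{K}{9} - 560 = -560 - \frac{K}{9}$)
$\frac{-388860 + 118293}{388403 + f{\left(U{\left(8 \right)} \right)}} = \frac{-388860 + 118293}{388403 - \left(560 + \frac{-1 - 24}{9}\right)} = - \frac{270567}{388403 - \left(560 + \frac{-1 - 24}{9}\right)} = - \frac{270567}{388403 - \frac{5015}{9}} = - \frac{270567}{\frac{3490612}{9}} = \left(-270567\right) \frac{9}{3490612} = - \frac{2435103}{3490612}$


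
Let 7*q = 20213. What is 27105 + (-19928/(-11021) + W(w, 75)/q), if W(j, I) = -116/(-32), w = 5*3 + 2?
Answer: 1665797362755/61453096 ≈ 27107.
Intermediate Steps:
q = 20213/7 (q = (⅐)*20213 = 20213/7 ≈ 2887.6)
w = 17 (w = 15 + 2 = 17)
W(j, I) = 29/8 (W(j, I) = -116*(-1/32) = 29/8)
27105 + (-19928/(-11021) + W(w, 75)/q) = 27105 + (-19928/(-11021) + 29/(8*(20213/7))) = 27105 + (-19928*(-1/11021) + (29/8)*(7/20213)) = 27105 + (19928/11021 + 7/5576) = 27105 + 111195675/61453096 = 1665797362755/61453096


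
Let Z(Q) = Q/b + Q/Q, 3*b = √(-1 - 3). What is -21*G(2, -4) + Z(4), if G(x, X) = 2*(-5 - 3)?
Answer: 337 - 6*I ≈ 337.0 - 6.0*I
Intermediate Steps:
b = 2*I/3 (b = √(-1 - 3)/3 = √(-4)/3 = (2*I)/3 = 2*I/3 ≈ 0.66667*I)
G(x, X) = -16 (G(x, X) = 2*(-8) = -16)
Z(Q) = 1 - 3*I*Q/2 (Z(Q) = Q/((2*I/3)) + Q/Q = Q*(-3*I/2) + 1 = -3*I*Q/2 + 1 = 1 - 3*I*Q/2)
-21*G(2, -4) + Z(4) = -21*(-16) + (1 - 3/2*I*4) = 336 + (1 - 6*I) = 337 - 6*I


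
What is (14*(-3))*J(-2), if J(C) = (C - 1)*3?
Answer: 378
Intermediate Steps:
J(C) = -3 + 3*C (J(C) = (-1 + C)*3 = -3 + 3*C)
(14*(-3))*J(-2) = (14*(-3))*(-3 + 3*(-2)) = -42*(-3 - 6) = -42*(-9) = 378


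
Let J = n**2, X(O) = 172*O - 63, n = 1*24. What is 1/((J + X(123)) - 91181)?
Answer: -1/69512 ≈ -1.4386e-5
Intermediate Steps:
n = 24
X(O) = -63 + 172*O
J = 576 (J = 24**2 = 576)
1/((J + X(123)) - 91181) = 1/((576 + (-63 + 172*123)) - 91181) = 1/((576 + (-63 + 21156)) - 91181) = 1/((576 + 21093) - 91181) = 1/(21669 - 91181) = 1/(-69512) = -1/69512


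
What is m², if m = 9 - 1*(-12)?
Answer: 441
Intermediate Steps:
m = 21 (m = 9 + 12 = 21)
m² = 21² = 441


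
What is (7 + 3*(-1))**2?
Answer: 16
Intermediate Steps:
(7 + 3*(-1))**2 = (7 - 3)**2 = 4**2 = 16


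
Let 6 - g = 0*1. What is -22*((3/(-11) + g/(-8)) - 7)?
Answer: 353/2 ≈ 176.50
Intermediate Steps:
g = 6 (g = 6 - 0 = 6 - 1*0 = 6 + 0 = 6)
-22*((3/(-11) + g/(-8)) - 7) = -22*((3/(-11) + 6/(-8)) - 7) = -22*((3*(-1/11) + 6*(-⅛)) - 7) = -22*((-3/11 - ¾) - 7) = -22*(-45/44 - 7) = -22*(-353/44) = 353/2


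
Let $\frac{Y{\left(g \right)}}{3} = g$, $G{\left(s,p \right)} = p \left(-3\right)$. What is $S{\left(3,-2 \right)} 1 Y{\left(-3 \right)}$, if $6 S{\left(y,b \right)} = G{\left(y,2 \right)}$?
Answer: $9$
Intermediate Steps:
$G{\left(s,p \right)} = - 3 p$
$S{\left(y,b \right)} = -1$ ($S{\left(y,b \right)} = \frac{\left(-3\right) 2}{6} = \frac{1}{6} \left(-6\right) = -1$)
$Y{\left(g \right)} = 3 g$
$S{\left(3,-2 \right)} 1 Y{\left(-3 \right)} = \left(-1\right) 1 \cdot 3 \left(-3\right) = \left(-1\right) \left(-9\right) = 9$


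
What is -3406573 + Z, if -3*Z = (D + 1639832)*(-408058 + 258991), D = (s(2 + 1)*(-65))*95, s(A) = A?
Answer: 80557716950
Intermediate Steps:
D = -18525 (D = ((2 + 1)*(-65))*95 = (3*(-65))*95 = -195*95 = -18525)
Z = 80561123523 (Z = -(-18525 + 1639832)*(-408058 + 258991)/3 = -1621307*(-149067)/3 = -⅓*(-241683370569) = 80561123523)
-3406573 + Z = -3406573 + 80561123523 = 80557716950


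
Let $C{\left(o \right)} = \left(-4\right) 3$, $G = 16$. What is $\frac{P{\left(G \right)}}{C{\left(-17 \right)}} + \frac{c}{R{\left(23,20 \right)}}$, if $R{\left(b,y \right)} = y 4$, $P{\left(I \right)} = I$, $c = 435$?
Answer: $\frac{197}{48} \approx 4.1042$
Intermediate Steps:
$C{\left(o \right)} = -12$
$R{\left(b,y \right)} = 4 y$
$\frac{P{\left(G \right)}}{C{\left(-17 \right)}} + \frac{c}{R{\left(23,20 \right)}} = \frac{16}{-12} + \frac{435}{4 \cdot 20} = 16 \left(- \frac{1}{12}\right) + \frac{435}{80} = - \frac{4}{3} + 435 \cdot \frac{1}{80} = - \frac{4}{3} + \frac{87}{16} = \frac{197}{48}$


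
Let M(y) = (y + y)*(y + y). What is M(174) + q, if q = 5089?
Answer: 126193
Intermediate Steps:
M(y) = 4*y**2 (M(y) = (2*y)*(2*y) = 4*y**2)
M(174) + q = 4*174**2 + 5089 = 4*30276 + 5089 = 121104 + 5089 = 126193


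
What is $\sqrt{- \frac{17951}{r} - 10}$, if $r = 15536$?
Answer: $\frac{i \sqrt{168284981}}{3884} \approx 3.34 i$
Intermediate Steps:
$\sqrt{- \frac{17951}{r} - 10} = \sqrt{- \frac{17951}{15536} - 10} = \sqrt{- \frac{173311}{15536}} = \frac{i \sqrt{168284981}}{3884}$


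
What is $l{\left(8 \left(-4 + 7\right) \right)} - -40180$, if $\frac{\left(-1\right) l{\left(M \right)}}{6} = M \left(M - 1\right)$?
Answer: $36868$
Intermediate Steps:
$l{\left(M \right)} = - 6 M \left(-1 + M\right)$ ($l{\left(M \right)} = - 6 M \left(M - 1\right) = - 6 M \left(-1 + M\right)$)
$l{\left(8 \left(-4 + 7\right) \right)} - -40180 = 6 \cdot 8 \left(-4 + 7\right) \left(1 - 8 \left(-4 + 7\right)\right) - -40180 = 6 \cdot 8 \cdot 3 \left(1 - 8 \cdot 3\right) + 40180 = 6 \cdot 24 \left(1 - 24\right) + 40180 = 6 \cdot 24 \left(-23\right) + 40180 = -3312 + 40180 = 36868$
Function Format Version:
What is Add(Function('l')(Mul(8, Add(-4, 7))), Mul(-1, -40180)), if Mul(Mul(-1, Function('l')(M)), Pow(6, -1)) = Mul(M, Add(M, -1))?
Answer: 36868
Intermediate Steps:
Function('l')(M) = Mul(-6, M, Add(-1, M)) (Function('l')(M) = Mul(-6, Mul(M, Add(M, -1))) = Mul(-6, Mul(M, Add(-1, M))) = Mul(-6, M, Add(-1, M)))
Add(Function('l')(Mul(8, Add(-4, 7))), Mul(-1, -40180)) = Add(Mul(6, Mul(8, Add(-4, 7)), Add(1, Mul(-1, Mul(8, Add(-4, 7))))), Mul(-1, -40180)) = Add(Mul(6, Mul(8, 3), Add(1, Mul(-1, Mul(8, 3)))), 40180) = Add(Mul(6, 24, Add(1, Mul(-1, 24))), 40180) = Add(Mul(6, 24, Add(1, -24)), 40180) = Add(Mul(6, 24, -23), 40180) = Add(-3312, 40180) = 36868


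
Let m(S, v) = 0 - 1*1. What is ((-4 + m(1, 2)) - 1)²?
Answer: 36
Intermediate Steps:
m(S, v) = -1 (m(S, v) = 0 - 1 = -1)
((-4 + m(1, 2)) - 1)² = ((-4 - 1) - 1)² = (-5 - 1)² = (-6)² = 36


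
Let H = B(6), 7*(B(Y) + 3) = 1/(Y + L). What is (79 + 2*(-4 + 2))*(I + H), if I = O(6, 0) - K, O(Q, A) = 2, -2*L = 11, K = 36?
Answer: -19275/7 ≈ -2753.6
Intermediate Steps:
L = -11/2 (L = -½*11 = -11/2 ≈ -5.5000)
B(Y) = -3 + 1/(7*(-11/2 + Y)) (B(Y) = -3 + 1/(7*(Y - 11/2)) = -3 + 1/(7*(-11/2 + Y)))
H = -19/7 (H = (233 - 42*6)/(7*(-11 + 2*6)) = (233 - 252)/(7*(-11 + 12)) = (⅐)*(-19)/1 = (⅐)*1*(-19) = -19/7 ≈ -2.7143)
I = -34 (I = 2 - 1*36 = 2 - 36 = -34)
(79 + 2*(-4 + 2))*(I + H) = (79 + 2*(-4 + 2))*(-34 - 19/7) = (79 + 2*(-2))*(-257/7) = (79 - 4)*(-257/7) = 75*(-257/7) = -19275/7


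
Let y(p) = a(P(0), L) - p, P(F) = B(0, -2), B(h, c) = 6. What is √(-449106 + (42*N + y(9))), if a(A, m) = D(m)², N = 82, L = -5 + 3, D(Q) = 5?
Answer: I*√445646 ≈ 667.57*I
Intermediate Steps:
L = -2
P(F) = 6
a(A, m) = 25 (a(A, m) = 5² = 25)
y(p) = 25 - p
√(-449106 + (42*N + y(9))) = √(-449106 + (42*82 + (25 - 1*9))) = √(-449106 + (3444 + (25 - 9))) = √(-449106 + (3444 + 16)) = √(-449106 + 3460) = √(-445646) = I*√445646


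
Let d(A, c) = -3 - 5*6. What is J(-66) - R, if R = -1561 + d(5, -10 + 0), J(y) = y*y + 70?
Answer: 6020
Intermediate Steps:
J(y) = 70 + y² (J(y) = y² + 70 = 70 + y²)
d(A, c) = -33 (d(A, c) = -3 - 30 = -33)
R = -1594 (R = -1561 - 33 = -1594)
J(-66) - R = (70 + (-66)²) - 1*(-1594) = (70 + 4356) + 1594 = 4426 + 1594 = 6020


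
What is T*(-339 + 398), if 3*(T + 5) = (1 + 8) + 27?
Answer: 413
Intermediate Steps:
T = 7 (T = -5 + ((1 + 8) + 27)/3 = -5 + (9 + 27)/3 = -5 + (⅓)*36 = -5 + 12 = 7)
T*(-339 + 398) = 7*(-339 + 398) = 7*59 = 413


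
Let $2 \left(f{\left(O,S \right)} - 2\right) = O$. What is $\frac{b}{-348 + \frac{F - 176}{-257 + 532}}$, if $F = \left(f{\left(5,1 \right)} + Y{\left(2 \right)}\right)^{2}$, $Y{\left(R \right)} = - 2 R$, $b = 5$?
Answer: $- \frac{5500}{383503} \approx -0.014341$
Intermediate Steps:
$f{\left(O,S \right)} = 2 + \frac{O}{2}$
$F = \frac{1}{4}$ ($F = \left(\left(2 + \frac{1}{2} \cdot 5\right) - 4\right)^{2} = \left(\left(2 + \frac{5}{2}\right) - 4\right)^{2} = \left(\frac{9}{2} - 4\right)^{2} = \left(\frac{1}{2}\right)^{2} = \frac{1}{4} \approx 0.25$)
$\frac{b}{-348 + \frac{F - 176}{-257 + 532}} = \frac{5}{-348 + \frac{\frac{1}{4} - 176}{-257 + 532}} = \frac{5}{-348 - \frac{703}{4 \cdot 275}} = \frac{5}{-348 - \frac{703}{1100}} = \frac{5}{- \frac{383503}{1100}} = 5 \left(- \frac{1100}{383503}\right) = - \frac{5500}{383503}$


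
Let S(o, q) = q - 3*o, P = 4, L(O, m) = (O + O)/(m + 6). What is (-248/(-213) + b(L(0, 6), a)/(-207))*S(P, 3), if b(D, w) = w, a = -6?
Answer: -17538/1633 ≈ -10.740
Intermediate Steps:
L(O, m) = 2*O/(6 + m) (L(O, m) = (2*O)/(6 + m) = 2*O/(6 + m))
(-248/(-213) + b(L(0, 6), a)/(-207))*S(P, 3) = (-248/(-213) - 6/(-207))*(3 - 3*4) = (-248*(-1/213) - 6*(-1/207))*(3 - 12) = (248/213 + 2/69)*(-9) = (5846/4899)*(-9) = -17538/1633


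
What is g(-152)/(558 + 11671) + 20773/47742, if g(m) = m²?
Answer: 1357064185/583836918 ≈ 2.3244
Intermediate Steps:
g(-152)/(558 + 11671) + 20773/47742 = (-152)²/(558 + 11671) + 20773/47742 = 23104/12229 + 20773*(1/47742) = 23104*(1/12229) + 20773/47742 = 23104/12229 + 20773/47742 = 1357064185/583836918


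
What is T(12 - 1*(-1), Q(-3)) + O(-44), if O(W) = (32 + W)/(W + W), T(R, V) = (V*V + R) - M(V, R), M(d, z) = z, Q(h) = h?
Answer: 201/22 ≈ 9.1364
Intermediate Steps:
T(R, V) = V² (T(R, V) = (V*V + R) - R = (V² + R) - R = (R + V²) - R = V²)
O(W) = (32 + W)/(2*W) (O(W) = (32 + W)/((2*W)) = (32 + W)*(1/(2*W)) = (32 + W)/(2*W))
T(12 - 1*(-1), Q(-3)) + O(-44) = (-3)² + (½)*(32 - 44)/(-44) = 9 + (½)*(-1/44)*(-12) = 9 + 3/22 = 201/22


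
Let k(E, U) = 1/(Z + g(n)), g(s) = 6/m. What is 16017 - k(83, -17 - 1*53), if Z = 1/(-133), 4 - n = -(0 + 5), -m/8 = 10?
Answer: 7036783/439 ≈ 16029.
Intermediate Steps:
m = -80 (m = -8*10 = -80)
n = 9 (n = 4 - (-1)*(0 + 5) = 4 - (-1)*5 = 4 - 1*(-5) = 4 + 5 = 9)
g(s) = -3/40 (g(s) = 6/(-80) = 6*(-1/80) = -3/40)
Z = -1/133 ≈ -0.0075188
k(E, U) = -5320/439 (k(E, U) = 1/(-1/133 - 3/40) = 1/(-439/5320) = -5320/439)
16017 - k(83, -17 - 1*53) = 16017 - 1*(-5320/439) = 16017 + 5320/439 = 7036783/439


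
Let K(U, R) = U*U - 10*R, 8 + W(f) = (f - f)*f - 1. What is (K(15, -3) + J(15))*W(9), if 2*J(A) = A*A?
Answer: -6615/2 ≈ -3307.5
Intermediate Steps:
W(f) = -9 (W(f) = -8 + ((f - f)*f - 1) = -8 + (0*f - 1) = -8 + (0 - 1) = -8 - 1 = -9)
K(U, R) = U² - 10*R
J(A) = A²/2 (J(A) = (A*A)/2 = A²/2)
(K(15, -3) + J(15))*W(9) = ((15² - 10*(-3)) + (½)*15²)*(-9) = ((225 + 30) + (½)*225)*(-9) = (255 + 225/2)*(-9) = (735/2)*(-9) = -6615/2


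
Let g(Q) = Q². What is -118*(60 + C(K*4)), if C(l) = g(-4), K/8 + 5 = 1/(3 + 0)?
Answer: -8968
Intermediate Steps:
K = -112/3 (K = -40 + 8/(3 + 0) = -40 + 8/3 = -112/3 ≈ -37.333)
C(l) = 16 (C(l) = (-4)² = 16)
-118*(60 + C(K*4)) = -118*(60 + 16) = -118*76 = -8968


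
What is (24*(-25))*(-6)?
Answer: 3600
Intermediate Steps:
(24*(-25))*(-6) = -600*(-6) = 3600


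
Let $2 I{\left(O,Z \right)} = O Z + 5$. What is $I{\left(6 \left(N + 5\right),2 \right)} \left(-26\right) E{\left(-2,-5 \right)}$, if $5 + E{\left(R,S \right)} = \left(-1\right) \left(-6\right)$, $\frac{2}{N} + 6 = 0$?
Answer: $-793$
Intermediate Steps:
$N = - \frac{1}{3}$ ($N = \frac{2}{-6 + 0} = \frac{2}{-6} = 2 \left(- \frac{1}{6}\right) = - \frac{1}{3} \approx -0.33333$)
$E{\left(R,S \right)} = 1$ ($E{\left(R,S \right)} = -5 - -6 = -5 + 6 = 1$)
$I{\left(O,Z \right)} = \frac{5}{2} + \frac{O Z}{2}$ ($I{\left(O,Z \right)} = \frac{O Z + 5}{2} = \frac{5 + O Z}{2} = \frac{5}{2} + \frac{O Z}{2}$)
$I{\left(6 \left(N + 5\right),2 \right)} \left(-26\right) E{\left(-2,-5 \right)} = \left(\frac{5}{2} + \frac{1}{2} \cdot 6 \left(- \frac{1}{3} + 5\right) 2\right) \left(-26\right) 1 = \left(\frac{5}{2} + \frac{1}{2} \cdot 6 \cdot \frac{14}{3} \cdot 2\right) \left(-26\right) 1 = \left(\frac{5}{2} + \frac{1}{2} \cdot 28 \cdot 2\right) \left(-26\right) 1 = \left(\frac{5}{2} + 28\right) \left(-26\right) 1 = \frac{61}{2} \left(-26\right) 1 = \left(-793\right) 1 = -793$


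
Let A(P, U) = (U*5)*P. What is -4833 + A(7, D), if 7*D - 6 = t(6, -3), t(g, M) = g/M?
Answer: -4813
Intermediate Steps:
D = 4/7 (D = 6/7 + (6/(-3))/7 = 6/7 + (6*(-⅓))/7 = 6/7 + (⅐)*(-2) = 6/7 - 2/7 = 4/7 ≈ 0.57143)
A(P, U) = 5*P*U (A(P, U) = (5*U)*P = 5*P*U)
-4833 + A(7, D) = -4833 + 5*7*(4/7) = -4833 + 20 = -4813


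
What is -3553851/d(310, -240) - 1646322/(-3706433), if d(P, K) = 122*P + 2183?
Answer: -13106252804517/148268439299 ≈ -88.395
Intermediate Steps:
d(P, K) = 2183 + 122*P
-3553851/d(310, -240) - 1646322/(-3706433) = -3553851/(2183 + 122*310) - 1646322/(-3706433) = -3553851/(2183 + 37820) - 1646322*(-1/3706433) = -3553851/40003 + 1646322/3706433 = -13106252804517/148268439299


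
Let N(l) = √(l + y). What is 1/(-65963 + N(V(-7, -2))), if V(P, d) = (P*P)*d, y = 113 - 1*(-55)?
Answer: -65963/4351117299 - √70/4351117299 ≈ -1.5162e-5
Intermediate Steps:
y = 168 (y = 113 + 55 = 168)
V(P, d) = d*P² (V(P, d) = P²*d = d*P²)
N(l) = √(168 + l) (N(l) = √(l + 168) = √(168 + l))
1/(-65963 + N(V(-7, -2))) = 1/(-65963 + √(168 - 2*(-7)²)) = 1/(-65963 + √(168 - 2*49)) = 1/(-65963 + √(168 - 98)) = 1/(-65963 + √70)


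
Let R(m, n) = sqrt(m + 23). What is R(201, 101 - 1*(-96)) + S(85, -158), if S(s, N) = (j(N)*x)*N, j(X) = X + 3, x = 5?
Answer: 122450 + 4*sqrt(14) ≈ 1.2247e+5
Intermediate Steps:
R(m, n) = sqrt(23 + m)
j(X) = 3 + X
S(s, N) = N*(15 + 5*N) (S(s, N) = ((3 + N)*5)*N = (15 + 5*N)*N = N*(15 + 5*N))
R(201, 101 - 1*(-96)) + S(85, -158) = sqrt(23 + 201) + 5*(-158)*(3 - 158) = sqrt(224) + 5*(-158)*(-155) = 4*sqrt(14) + 122450 = 122450 + 4*sqrt(14)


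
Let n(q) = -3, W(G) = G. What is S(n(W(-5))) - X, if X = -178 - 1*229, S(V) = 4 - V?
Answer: 414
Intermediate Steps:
X = -407 (X = -178 - 229 = -407)
S(n(W(-5))) - X = (4 - 1*(-3)) - 1*(-407) = (4 + 3) + 407 = 7 + 407 = 414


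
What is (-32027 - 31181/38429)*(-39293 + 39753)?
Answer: -566166511440/38429 ≈ -1.4733e+7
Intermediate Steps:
(-32027 - 31181/38429)*(-39293 + 39753) = (-32027 - 31181*1/38429)*460 = (-32027 - 31181/38429)*460 = -1230796764/38429*460 = -566166511440/38429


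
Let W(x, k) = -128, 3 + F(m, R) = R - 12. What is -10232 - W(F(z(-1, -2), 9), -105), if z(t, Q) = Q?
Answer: -10104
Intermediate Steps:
F(m, R) = -15 + R (F(m, R) = -3 + (R - 12) = -3 + (-12 + R) = -15 + R)
-10232 - W(F(z(-1, -2), 9), -105) = -10232 - 1*(-128) = -10232 + 128 = -10104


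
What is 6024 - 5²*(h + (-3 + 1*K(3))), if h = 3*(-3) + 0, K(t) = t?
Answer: 6249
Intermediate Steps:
h = -9 (h = -9 + 0 = -9)
6024 - 5²*(h + (-3 + 1*K(3))) = 6024 - 5²*(-9 + (-3 + 1*3)) = 6024 - 25*(-9 + (-3 + 3)) = 6024 - 25*(-9 + 0) = 6024 - 25*(-9) = 6024 - 1*(-225) = 6024 + 225 = 6249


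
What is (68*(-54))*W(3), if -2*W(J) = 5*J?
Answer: 27540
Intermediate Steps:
W(J) = -5*J/2
(68*(-54))*W(3) = (68*(-54))*(-5/2*3) = -3672*(-15/2) = 27540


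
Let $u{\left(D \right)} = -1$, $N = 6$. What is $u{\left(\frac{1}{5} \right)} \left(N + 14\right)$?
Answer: $-20$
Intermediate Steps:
$u{\left(\frac{1}{5} \right)} \left(N + 14\right) = - (6 + 14) = \left(-1\right) 20 = -20$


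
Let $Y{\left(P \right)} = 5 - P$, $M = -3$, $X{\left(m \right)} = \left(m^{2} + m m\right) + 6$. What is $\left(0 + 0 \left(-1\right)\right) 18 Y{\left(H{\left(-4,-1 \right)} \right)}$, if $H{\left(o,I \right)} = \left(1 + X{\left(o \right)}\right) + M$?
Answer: $0$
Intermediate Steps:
$X{\left(m \right)} = 6 + 2 m^{2}$ ($X{\left(m \right)} = \left(m^{2} + m^{2}\right) + 6 = 2 m^{2} + 6 = 6 + 2 m^{2}$)
$H{\left(o,I \right)} = 4 + 2 o^{2}$ ($H{\left(o,I \right)} = \left(1 + \left(6 + 2 o^{2}\right)\right) - 3 = \left(7 + 2 o^{2}\right) - 3 = 4 + 2 o^{2}$)
$\left(0 + 0 \left(-1\right)\right) 18 Y{\left(H{\left(-4,-1 \right)} \right)} = \left(0 + 0 \left(-1\right)\right) 18 \left(5 - \left(4 + 2 \left(-4\right)^{2}\right)\right) = \left(0 + 0\right) 18 \left(5 - \left(4 + 2 \cdot 16\right)\right) = 0 \cdot 18 \left(5 - \left(4 + 32\right)\right) = 0 \left(5 - 36\right) = 0 \left(-31\right) = 0$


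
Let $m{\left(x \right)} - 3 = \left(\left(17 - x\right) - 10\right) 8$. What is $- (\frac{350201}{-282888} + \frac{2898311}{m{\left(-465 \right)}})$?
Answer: $- \frac{818573992589}{1069033752} \approx -765.71$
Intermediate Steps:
$m{\left(x \right)} = 59 - 8 x$ ($m{\left(x \right)} = 3 + \left(\left(17 - x\right) - 10\right) 8 = 3 + \left(7 - x\right) 8 = 3 - \left(-56 + 8 x\right) = 59 - 8 x$)
$- (\frac{350201}{-282888} + \frac{2898311}{m{\left(-465 \right)}}) = - (\frac{350201}{-282888} + \frac{2898311}{59 - -3720}) = - (350201 \left(- \frac{1}{282888}\right) + \frac{2898311}{59 + 3720}) = - (- \frac{350201}{282888} + \frac{2898311}{3779}) = \left(-1\right) \frac{818573992589}{1069033752} = - \frac{818573992589}{1069033752}$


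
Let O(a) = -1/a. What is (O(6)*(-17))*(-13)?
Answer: -221/6 ≈ -36.833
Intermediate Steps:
(O(6)*(-17))*(-13) = (-1/6*(-17))*(-13) = (-1*1/6*(-17))*(-13) = -1/6*(-17)*(-13) = (17/6)*(-13) = -221/6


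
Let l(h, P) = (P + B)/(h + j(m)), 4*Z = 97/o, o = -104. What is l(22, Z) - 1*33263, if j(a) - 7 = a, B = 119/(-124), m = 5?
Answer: -14584643415/438464 ≈ -33263.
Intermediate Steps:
B = -119/124 (B = 119*(-1/124) = -119/124 ≈ -0.95968)
j(a) = 7 + a
Z = -97/416 (Z = (97/(-104))/4 = (97*(-1/104))/4 = (¼)*(-97/104) = -97/416 ≈ -0.23317)
l(h, P) = (-119/124 + P)/(12 + h) (l(h, P) = (P - 119/124)/(h + (7 + 5)) = (-119/124 + P)/(h + 12) = (-119/124 + P)/(12 + h))
l(22, Z) - 1*33263 = (-119/124 - 97/416)/(12 + 22) - 1*33263 = -15383/12896/34 - 33263 = (1/34)*(-15383/12896) - 33263 = -15383/438464 - 33263 = -14584643415/438464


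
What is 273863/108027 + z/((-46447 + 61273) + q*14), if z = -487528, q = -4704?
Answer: 1234100299/102085515 ≈ 12.089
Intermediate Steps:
273863/108027 + z/((-46447 + 61273) + q*14) = 273863/108027 - 487528/((-46447 + 61273) - 4704*14) = 273863*(1/108027) - 487528/(14826 - 65856) = 273863/108027 - 487528/(-51030) = 273863/108027 - 487528*(-1/51030) = 273863/108027 + 243764/25515 = 1234100299/102085515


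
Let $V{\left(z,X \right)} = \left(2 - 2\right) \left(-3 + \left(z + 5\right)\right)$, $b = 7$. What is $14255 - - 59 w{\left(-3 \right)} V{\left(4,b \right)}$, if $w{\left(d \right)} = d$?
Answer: $14255$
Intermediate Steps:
$V{\left(z,X \right)} = 0$ ($V{\left(z,X \right)} = 0 \left(-3 + \left(5 + z\right)\right) = 0 \left(2 + z\right) = 0$)
$14255 - - 59 w{\left(-3 \right)} V{\left(4,b \right)} = 14255 - - 59 \left(\left(-3\right) 0\right) = 14255 - \left(-59\right) 0 = 14255 - 0 = 14255 + 0 = 14255$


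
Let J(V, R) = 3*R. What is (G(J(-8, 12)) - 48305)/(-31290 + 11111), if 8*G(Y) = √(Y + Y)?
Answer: 48305/20179 - 3*√2/80716 ≈ 2.3938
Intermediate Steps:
G(Y) = √2*√Y/8 (G(Y) = √(Y + Y)/8 = √(2*Y)/8 = (√2*√Y)/8 = √2*√Y/8)
(G(J(-8, 12)) - 48305)/(-31290 + 11111) = (√2*√(3*12)/8 - 48305)/(-31290 + 11111) = (√2*√36/8 - 48305)/(-20179) = ((⅛)*√2*6 - 48305)*(-1/20179) = (3*√2/4 - 48305)*(-1/20179) = (-48305 + 3*√2/4)*(-1/20179) = 48305/20179 - 3*√2/80716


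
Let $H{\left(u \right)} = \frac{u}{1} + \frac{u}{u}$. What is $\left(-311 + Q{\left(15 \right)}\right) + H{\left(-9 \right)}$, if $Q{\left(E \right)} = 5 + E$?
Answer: $-299$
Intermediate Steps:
$H{\left(u \right)} = 1 + u$ ($H{\left(u \right)} = u 1 + 1 = u + 1 = 1 + u$)
$\left(-311 + Q{\left(15 \right)}\right) + H{\left(-9 \right)} = \left(-311 + \left(5 + 15\right)\right) + \left(1 - 9\right) = \left(-311 + 20\right) - 8 = -291 - 8 = -299$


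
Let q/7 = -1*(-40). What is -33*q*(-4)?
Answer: 36960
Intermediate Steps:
q = 280 (q = 7*(-1*(-40)) = 7*40 = 280)
-33*q*(-4) = -33*280*(-4) = -9240*(-4) = 36960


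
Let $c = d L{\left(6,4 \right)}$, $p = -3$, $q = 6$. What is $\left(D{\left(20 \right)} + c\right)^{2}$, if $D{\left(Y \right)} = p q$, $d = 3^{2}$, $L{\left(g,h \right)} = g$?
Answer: $1296$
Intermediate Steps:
$d = 9$
$D{\left(Y \right)} = -18$ ($D{\left(Y \right)} = \left(-3\right) 6 = -18$)
$c = 54$ ($c = 9 \cdot 6 = 54$)
$\left(D{\left(20 \right)} + c\right)^{2} = \left(-18 + 54\right)^{2} = 36^{2} = 1296$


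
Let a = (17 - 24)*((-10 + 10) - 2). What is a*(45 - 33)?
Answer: 168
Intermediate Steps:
a = 14 (a = -7*(0 - 2) = -7*(-2) = 14)
a*(45 - 33) = 14*(45 - 33) = 14*12 = 168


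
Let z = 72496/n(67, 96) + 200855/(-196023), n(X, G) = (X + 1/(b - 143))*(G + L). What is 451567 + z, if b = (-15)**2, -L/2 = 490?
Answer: 107494696080982606/238049351085 ≈ 4.5157e+5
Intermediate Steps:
L = -980 (L = -2*490 = -980)
b = 225
n(X, G) = (-980 + G)*(1/82 + X) (n(X, G) = (X + 1/(225 - 143))*(G - 980) = (X + 1/82)*(-980 + G) = (1/82 + X)*(-980 + G) = (-980 + G)*(1/82 + X))
z = -535240417589/238049351085 (z = 72496/(-490/41 - 980*67 + (1/82)*96 + 96*67) + 200855/(-196023) = 72496/(-490/41 - 65660 + 48/41 + 6432) + 200855*(-1/196023) = 72496/(-2428790/41) - 200855/196023 = 72496*(-41/2428790) - 200855/196023 = -1486168/1214395 - 200855/196023 = -535240417589/238049351085 ≈ -2.2484)
451567 + z = 451567 - 535240417589/238049351085 = 107494696080982606/238049351085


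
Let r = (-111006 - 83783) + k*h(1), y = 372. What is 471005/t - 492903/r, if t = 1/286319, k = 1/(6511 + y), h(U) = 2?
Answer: 60269366733466466308/446910895 ≈ 1.3486e+11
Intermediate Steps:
k = 1/6883 (k = 1/(6511 + 372) = 1/6883 ≈ 0.00014529)
r = -1340732685/6883 (r = (-111006 - 83783) + (1/6883)*2 = -194789 + 2/6883 = -1340732685/6883 ≈ -1.9479e+5)
t = 1/286319 ≈ 3.4926e-6
471005/t - 492903/r = 471005/(1/286319) - 492903/(-1340732685/6883) = 471005*286319 - 492903*(-6883/1340732685) = 134857680595 + 1130883783/446910895 = 60269366733466466308/446910895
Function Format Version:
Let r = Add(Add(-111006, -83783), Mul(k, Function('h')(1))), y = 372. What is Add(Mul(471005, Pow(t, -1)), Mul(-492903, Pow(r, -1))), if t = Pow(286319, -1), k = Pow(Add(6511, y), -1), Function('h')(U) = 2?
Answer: Rational(60269366733466466308, 446910895) ≈ 1.3486e+11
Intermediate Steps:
k = Rational(1, 6883) (k = Pow(Add(6511, 372), -1) = Pow(6883, -1) = Rational(1, 6883) ≈ 0.00014529)
r = Rational(-1340732685, 6883) (r = Add(Add(-111006, -83783), Mul(Rational(1, 6883), 2)) = Add(-194789, Rational(2, 6883)) = Rational(-1340732685, 6883) ≈ -1.9479e+5)
t = Rational(1, 286319) ≈ 3.4926e-6
Add(Mul(471005, Pow(t, -1)), Mul(-492903, Pow(r, -1))) = Add(Mul(471005, Pow(Rational(1, 286319), -1)), Mul(-492903, Pow(Rational(-1340732685, 6883), -1))) = Add(Mul(471005, 286319), Mul(-492903, Rational(-6883, 1340732685))) = Add(134857680595, Rational(1130883783, 446910895)) = Rational(60269366733466466308, 446910895)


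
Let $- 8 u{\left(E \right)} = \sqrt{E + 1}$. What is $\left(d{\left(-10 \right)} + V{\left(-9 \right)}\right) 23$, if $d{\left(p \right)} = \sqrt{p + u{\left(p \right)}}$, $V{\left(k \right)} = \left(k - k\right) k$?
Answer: $\frac{23 \sqrt{-160 - 6 i}}{4} \approx 1.3635 - 72.745 i$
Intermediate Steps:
$u{\left(E \right)} = - \frac{\sqrt{1 + E}}{8}$ ($u{\left(E \right)} = - \frac{\sqrt{E + 1}}{8} = - \frac{\sqrt{1 + E}}{8}$)
$V{\left(k \right)} = 0$ ($V{\left(k \right)} = 0 k = 0$)
$d{\left(p \right)} = \sqrt{p - \frac{\sqrt{1 + p}}{8}}$
$\left(d{\left(-10 \right)} + V{\left(-9 \right)}\right) 23 = \left(\frac{\sqrt{- 2 \sqrt{1 - 10} + 16 \left(-10\right)}}{4} + 0\right) 23 = \left(\frac{\sqrt{- 2 \sqrt{-9} - 160}}{4} + 0\right) 23 = \left(\frac{\sqrt{- 2 \cdot 3 i - 160}}{4} + 0\right) 23 = \left(\frac{\sqrt{- 6 i - 160}}{4} + 0\right) 23 = \left(\frac{\sqrt{-160 - 6 i}}{4} + 0\right) 23 = \frac{\sqrt{-160 - 6 i}}{4} \cdot 23 = \frac{23 \sqrt{-160 - 6 i}}{4}$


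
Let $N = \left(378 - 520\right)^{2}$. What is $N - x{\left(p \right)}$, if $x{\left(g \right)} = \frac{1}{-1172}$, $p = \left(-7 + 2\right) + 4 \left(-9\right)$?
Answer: $\frac{23632209}{1172} \approx 20164.0$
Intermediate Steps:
$p = -41$ ($p = -5 - 36 = -41$)
$x{\left(g \right)} = - \frac{1}{1172}$
$N = 20164$ ($N = \left(-142\right)^{2} = 20164$)
$N - x{\left(p \right)} = 20164 - - \frac{1}{1172} = 20164 + \frac{1}{1172} = \frac{23632209}{1172}$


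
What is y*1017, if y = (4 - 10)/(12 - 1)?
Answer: -6102/11 ≈ -554.73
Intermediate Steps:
y = -6/11 ≈ -0.54545
y*1017 = -6/11*1017 = -6102/11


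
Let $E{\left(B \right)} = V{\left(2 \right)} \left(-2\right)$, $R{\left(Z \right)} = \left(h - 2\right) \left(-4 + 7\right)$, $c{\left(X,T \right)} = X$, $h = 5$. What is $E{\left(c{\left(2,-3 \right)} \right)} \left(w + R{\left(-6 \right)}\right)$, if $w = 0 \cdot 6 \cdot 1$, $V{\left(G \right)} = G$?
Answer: $-36$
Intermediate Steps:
$R{\left(Z \right)} = 9$ ($R{\left(Z \right)} = \left(5 - 2\right) \left(-4 + 7\right) = 3 \cdot 3 = 9$)
$w = 0$ ($w = 0 \cdot 1 = 0$)
$E{\left(B \right)} = -4$ ($E{\left(B \right)} = 2 \left(-2\right) = -4$)
$E{\left(c{\left(2,-3 \right)} \right)} \left(w + R{\left(-6 \right)}\right) = - 4 \left(0 + 9\right) = \left(-4\right) 9 = -36$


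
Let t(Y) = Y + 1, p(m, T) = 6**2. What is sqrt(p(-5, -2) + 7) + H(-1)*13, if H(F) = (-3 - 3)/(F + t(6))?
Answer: -13 + sqrt(43) ≈ -6.4426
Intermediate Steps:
p(m, T) = 36
t(Y) = 1 + Y
H(F) = -6/(7 + F) (H(F) = (-3 - 3)/(F + (1 + 6)) = -6/(F + 7) = -6/(7 + F))
sqrt(p(-5, -2) + 7) + H(-1)*13 = sqrt(36 + 7) - 6/(7 - 1)*13 = sqrt(43) - 6/6*13 = sqrt(43) - 6*1/6*13 = sqrt(43) - 1*13 = sqrt(43) - 13 = -13 + sqrt(43)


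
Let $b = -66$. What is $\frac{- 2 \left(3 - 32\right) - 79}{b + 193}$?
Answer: $- \frac{21}{127} \approx -0.16535$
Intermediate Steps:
$\frac{- 2 \left(3 - 32\right) - 79}{b + 193} = \frac{- 2 \left(3 - 32\right) - 79}{-66 + 193} = \frac{- 2 \left(3 - 32\right) - 79}{127} = \left(- 2 \left(3 - 32\right) - 79\right) \frac{1}{127} = \left(\left(-2\right) \left(-29\right) - 79\right) \frac{1}{127} = \left(58 - 79\right) \frac{1}{127} = \left(-21\right) \frac{1}{127} = - \frac{21}{127}$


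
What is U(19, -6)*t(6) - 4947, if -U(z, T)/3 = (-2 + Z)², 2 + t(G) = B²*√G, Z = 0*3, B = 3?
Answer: -4923 - 108*√6 ≈ -5187.5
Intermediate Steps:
Z = 0
t(G) = -2 + 9*√G (t(G) = -2 + 3²*√G = -2 + 9*√G)
U(z, T) = -12 (U(z, T) = -3*(-2 + 0)² = -3*(-2)² = -3*4 = -12)
U(19, -6)*t(6) - 4947 = -12*(-2 + 9*√6) - 4947 = (24 - 108*√6) - 4947 = -4923 - 108*√6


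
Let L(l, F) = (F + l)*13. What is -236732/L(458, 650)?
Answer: -59183/3601 ≈ -16.435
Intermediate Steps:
L(l, F) = 13*F + 13*l
-236732/L(458, 650) = -236732/(13*650 + 13*458) = -236732/(8450 + 5954) = -236732/14404 = -236732*1/14404 = -59183/3601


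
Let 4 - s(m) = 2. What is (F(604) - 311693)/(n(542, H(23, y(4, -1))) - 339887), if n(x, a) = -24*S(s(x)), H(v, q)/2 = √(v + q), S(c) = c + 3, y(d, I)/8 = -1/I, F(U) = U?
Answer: 311089/340007 ≈ 0.91495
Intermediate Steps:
y(d, I) = -8/I (y(d, I) = 8*(-1/I) = -8/I)
s(m) = 2 (s(m) = 4 - 1*2 = 4 - 2 = 2)
S(c) = 3 + c
H(v, q) = 2*√(q + v) (H(v, q) = 2*√(v + q) = 2*√(q + v))
n(x, a) = -120 (n(x, a) = -24*(3 + 2) = -24*5 = -120)
(F(604) - 311693)/(n(542, H(23, y(4, -1))) - 339887) = (604 - 311693)/(-120 - 339887) = -311089/(-340007) = -311089*(-1/340007) = 311089/340007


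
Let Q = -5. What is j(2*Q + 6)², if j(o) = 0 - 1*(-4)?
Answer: 16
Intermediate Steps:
j(o) = 4 (j(o) = 0 + 4 = 4)
j(2*Q + 6)² = 4² = 16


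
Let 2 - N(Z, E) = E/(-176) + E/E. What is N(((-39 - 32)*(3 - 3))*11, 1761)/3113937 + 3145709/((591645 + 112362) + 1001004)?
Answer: 122348895065/66314402352 ≈ 1.8450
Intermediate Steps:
N(Z, E) = 1 + E/176 (N(Z, E) = 2 - (E/(-176) + E/E) = 2 - (E*(-1/176) + 1) = 2 - (-E/176 + 1) = 2 - (1 - E/176) = 2 + (-1 + E/176) = 1 + E/176)
N(((-39 - 32)*(3 - 3))*11, 1761)/3113937 + 3145709/((591645 + 112362) + 1001004) = (1 + (1/176)*1761)/3113937 + 3145709/((591645 + 112362) + 1001004) = (1 + 1761/176)*(1/3113937) + 3145709/(704007 + 1001004) = (1937/176)*(1/3113937) + 3145709/1705011 = 1937/548052912 + 3145709*(1/1705011) = 1937/548052912 + 7367/3993 = 122348895065/66314402352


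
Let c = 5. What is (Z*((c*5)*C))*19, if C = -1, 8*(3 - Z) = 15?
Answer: -4275/8 ≈ -534.38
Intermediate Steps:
Z = 9/8 (Z = 3 - ⅛*15 = 3 - 15/8 = 9/8 ≈ 1.1250)
(Z*((c*5)*C))*19 = (9*((5*5)*(-1))/8)*19 = (9*(25*(-1))/8)*19 = ((9/8)*(-25))*19 = -225/8*19 = -4275/8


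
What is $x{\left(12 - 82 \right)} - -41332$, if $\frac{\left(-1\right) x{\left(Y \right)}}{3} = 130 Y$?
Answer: $68632$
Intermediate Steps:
$x{\left(Y \right)} = - 390 Y$ ($x{\left(Y \right)} = - 3 \cdot 130 Y = - 390 Y$)
$x{\left(12 - 82 \right)} - -41332 = - 390 \left(12 - 82\right) - -41332 = \left(-390\right) \left(-70\right) + 41332 = 27300 + 41332 = 68632$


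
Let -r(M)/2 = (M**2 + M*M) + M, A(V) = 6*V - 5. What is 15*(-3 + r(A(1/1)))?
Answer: -135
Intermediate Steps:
A(V) = -5 + 6*V
r(M) = -4*M**2 - 2*M (r(M) = -2*((M**2 + M*M) + M) = -2*((M**2 + M**2) + M) = -2*(2*M**2 + M) = -2*(M + 2*M**2) = -4*M**2 - 2*M)
15*(-3 + r(A(1/1))) = 15*(-3 - 2*(-5 + 6/1)*(1 + 2*(-5 + 6/1))) = 15*(-3 - 2*(-5 + 6*1)*(1 + 2*(-5 + 6*1))) = 15*(-3 - 2*(-5 + 6)*(1 + 2*(-5 + 6))) = 15*(-3 - 2*1*(1 + 2*1)) = 15*(-3 - 2*1*(1 + 2)) = 15*(-3 - 2*1*3) = 15*(-3 - 6) = 15*(-9) = -135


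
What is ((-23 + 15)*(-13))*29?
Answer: 3016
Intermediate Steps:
((-23 + 15)*(-13))*29 = -8*(-13)*29 = 104*29 = 3016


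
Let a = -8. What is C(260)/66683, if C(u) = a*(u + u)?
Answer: -4160/66683 ≈ -0.062385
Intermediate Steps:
C(u) = -16*u (C(u) = -8*(u + u) = -16*u)
C(260)/66683 = -16*260/66683 = -4160*1/66683 = -4160/66683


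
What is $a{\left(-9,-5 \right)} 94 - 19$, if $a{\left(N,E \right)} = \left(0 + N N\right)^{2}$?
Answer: $616715$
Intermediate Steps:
$a{\left(N,E \right)} = N^{4}$ ($a{\left(N,E \right)} = \left(0 + N^{2}\right)^{2} = \left(N^{2}\right)^{2} = N^{4}$)
$a{\left(-9,-5 \right)} 94 - 19 = \left(-9\right)^{4} \cdot 94 - 19 = 6561 \cdot 94 - 19 = 616734 - 19 = 616715$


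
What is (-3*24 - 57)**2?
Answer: 16641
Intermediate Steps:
(-3*24 - 57)**2 = (-72 - 57)**2 = (-129)**2 = 16641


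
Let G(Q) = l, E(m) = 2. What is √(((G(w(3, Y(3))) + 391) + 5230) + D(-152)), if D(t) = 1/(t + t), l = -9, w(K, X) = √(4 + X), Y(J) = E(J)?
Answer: √32414893/76 ≈ 74.913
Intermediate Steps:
Y(J) = 2
G(Q) = -9
D(t) = 1/(2*t)
√(((G(w(3, Y(3))) + 391) + 5230) + D(-152)) = √(((-9 + 391) + 5230) + (½)/(-152)) = √((382 + 5230) + (½)*(-1/152)) = √(5612 - 1/304) = √(1706047/304) = √32414893/76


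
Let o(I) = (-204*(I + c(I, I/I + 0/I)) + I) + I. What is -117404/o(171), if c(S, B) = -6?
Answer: 58702/16659 ≈ 3.5237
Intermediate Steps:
o(I) = 1224 - 202*I (o(I) = (-204*(I - 6) + I) + I = (-204*(-6 + I) + I) + I = ((1224 - 204*I) + I) + I = (1224 - 203*I) + I = 1224 - 202*I)
-117404/o(171) = -117404/(1224 - 202*171) = -117404/(1224 - 34542) = -117404/(-33318) = -117404*(-1/33318) = 58702/16659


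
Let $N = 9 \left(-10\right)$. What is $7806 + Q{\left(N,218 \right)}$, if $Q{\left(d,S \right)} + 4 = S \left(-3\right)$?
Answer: $7148$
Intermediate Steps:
$N = -90$
$Q{\left(d,S \right)} = -4 - 3 S$ ($Q{\left(d,S \right)} = -4 + S \left(-3\right) = -4 - 3 S$)
$7806 + Q{\left(N,218 \right)} = 7806 - 658 = 7148$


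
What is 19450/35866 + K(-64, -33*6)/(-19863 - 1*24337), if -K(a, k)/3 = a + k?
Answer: 207874831/396319300 ≈ 0.52451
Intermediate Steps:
K(a, k) = -3*a - 3*k (K(a, k) = -3*(a + k) = -3*a - 3*k)
19450/35866 + K(-64, -33*6)/(-19863 - 1*24337) = 19450/35866 + (-3*(-64) - (-99)*6)/(-19863 - 1*24337) = 19450*(1/35866) + (192 - 3*(-198))/(-19863 - 24337) = 9725/17933 + (192 + 594)/(-44200) = 9725/17933 + 786*(-1/44200) = 9725/17933 - 393/22100 = 207874831/396319300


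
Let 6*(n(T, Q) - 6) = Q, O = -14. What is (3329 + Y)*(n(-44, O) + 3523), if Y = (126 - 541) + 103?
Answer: 31919860/3 ≈ 1.0640e+7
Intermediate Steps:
n(T, Q) = 6 + Q/6
Y = -312 (Y = -415 + 103 = -312)
(3329 + Y)*(n(-44, O) + 3523) = (3329 - 312)*((6 + (⅙)*(-14)) + 3523) = 3017*((6 - 7/3) + 3523) = 3017*(11/3 + 3523) = 3017*(10580/3) = 31919860/3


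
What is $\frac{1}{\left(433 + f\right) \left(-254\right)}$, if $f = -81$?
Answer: $- \frac{1}{89408} \approx -1.1185 \cdot 10^{-5}$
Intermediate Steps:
$\frac{1}{\left(433 + f\right) \left(-254\right)} = \frac{1}{\left(433 - 81\right) \left(-254\right)} = \frac{1}{352 \left(-254\right)} = \frac{1}{-89408} = - \frac{1}{89408}$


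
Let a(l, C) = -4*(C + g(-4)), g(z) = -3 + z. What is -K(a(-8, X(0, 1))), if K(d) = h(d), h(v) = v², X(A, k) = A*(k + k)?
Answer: -784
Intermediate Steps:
X(A, k) = 2*A*k (X(A, k) = A*(2*k) = 2*A*k)
a(l, C) = 28 - 4*C (a(l, C) = -4*(C + (-3 - 4)) = -4*(C - 7) = -4*(-7 + C) = 28 - 4*C)
K(d) = d²
-K(a(-8, X(0, 1))) = -(28 - 8*0)² = -(28 - 4*0)² = -(28 + 0)² = -1*28² = -1*784 = -784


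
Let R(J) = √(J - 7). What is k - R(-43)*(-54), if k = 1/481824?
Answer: 1/481824 + 270*I*√2 ≈ 2.0754e-6 + 381.84*I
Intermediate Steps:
k = 1/481824 ≈ 2.0754e-6
R(J) = √(-7 + J)
k - R(-43)*(-54) = 1/481824 - √(-7 - 43)*(-54) = 1/481824 - √(-50)*(-54) = 1/481824 - 5*I*√2*(-54) = 1/481824 - (-270)*I*√2 = 1/481824 + 270*I*√2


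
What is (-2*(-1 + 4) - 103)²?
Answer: 11881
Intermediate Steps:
(-2*(-1 + 4) - 103)² = (-2*3 - 103)² = (-6 - 103)² = (-109)² = 11881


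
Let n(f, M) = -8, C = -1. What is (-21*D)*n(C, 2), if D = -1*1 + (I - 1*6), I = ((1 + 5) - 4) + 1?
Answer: -672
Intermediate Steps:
I = 3 (I = (6 - 4) + 1 = 2 + 1 = 3)
D = -4 (D = -1*1 + (3 - 1*6) = -1 + (3 - 6) = -1 - 3 = -4)
(-21*D)*n(C, 2) = -21*(-4)*(-8) = 84*(-8) = -672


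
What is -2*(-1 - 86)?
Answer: 174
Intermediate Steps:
-2*(-1 - 86) = -2*(-87) = 174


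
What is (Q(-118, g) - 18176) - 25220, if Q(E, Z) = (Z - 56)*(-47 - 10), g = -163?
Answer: -30913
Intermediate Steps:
Q(E, Z) = 3192 - 57*Z (Q(E, Z) = (-56 + Z)*(-57) = 3192 - 57*Z)
(Q(-118, g) - 18176) - 25220 = ((3192 - 57*(-163)) - 18176) - 25220 = ((3192 + 9291) - 18176) - 25220 = (12483 - 18176) - 25220 = -5693 - 25220 = -30913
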